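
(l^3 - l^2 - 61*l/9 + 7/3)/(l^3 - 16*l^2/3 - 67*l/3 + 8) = (l^2 - 2*l/3 - 7)/(l^2 - 5*l - 24)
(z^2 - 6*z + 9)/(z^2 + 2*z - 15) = (z - 3)/(z + 5)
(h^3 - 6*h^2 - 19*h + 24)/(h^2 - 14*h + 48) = (h^2 + 2*h - 3)/(h - 6)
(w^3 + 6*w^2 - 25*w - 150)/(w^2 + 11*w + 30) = w - 5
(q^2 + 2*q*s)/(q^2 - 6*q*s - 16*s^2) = q/(q - 8*s)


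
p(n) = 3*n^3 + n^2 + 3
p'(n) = 9*n^2 + 2*n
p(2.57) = 60.53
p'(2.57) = 64.58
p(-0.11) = 3.01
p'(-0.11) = -0.11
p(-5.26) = -405.93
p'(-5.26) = 238.49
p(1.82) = 24.40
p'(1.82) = 33.45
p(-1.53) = -5.40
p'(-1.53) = 18.01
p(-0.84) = 1.93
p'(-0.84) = 4.67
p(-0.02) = 3.00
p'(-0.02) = -0.04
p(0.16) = 3.04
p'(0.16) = 0.55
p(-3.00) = -69.00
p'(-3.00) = 75.00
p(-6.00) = -609.00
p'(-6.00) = 312.00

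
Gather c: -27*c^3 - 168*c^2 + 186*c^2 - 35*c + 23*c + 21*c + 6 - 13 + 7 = -27*c^3 + 18*c^2 + 9*c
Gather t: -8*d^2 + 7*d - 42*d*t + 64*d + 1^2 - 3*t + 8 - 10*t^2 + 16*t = -8*d^2 + 71*d - 10*t^2 + t*(13 - 42*d) + 9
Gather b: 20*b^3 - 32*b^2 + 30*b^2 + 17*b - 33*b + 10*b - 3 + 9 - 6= 20*b^3 - 2*b^2 - 6*b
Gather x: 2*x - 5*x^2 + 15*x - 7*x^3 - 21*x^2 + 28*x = -7*x^3 - 26*x^2 + 45*x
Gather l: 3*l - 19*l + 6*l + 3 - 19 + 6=-10*l - 10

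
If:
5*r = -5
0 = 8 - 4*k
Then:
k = 2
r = -1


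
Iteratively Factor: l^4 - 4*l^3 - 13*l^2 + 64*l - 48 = (l - 4)*(l^3 - 13*l + 12) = (l - 4)*(l - 1)*(l^2 + l - 12) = (l - 4)*(l - 1)*(l + 4)*(l - 3)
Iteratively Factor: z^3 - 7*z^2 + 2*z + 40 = (z + 2)*(z^2 - 9*z + 20) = (z - 4)*(z + 2)*(z - 5)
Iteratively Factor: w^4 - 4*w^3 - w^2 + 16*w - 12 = (w + 2)*(w^3 - 6*w^2 + 11*w - 6) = (w - 1)*(w + 2)*(w^2 - 5*w + 6) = (w - 2)*(w - 1)*(w + 2)*(w - 3)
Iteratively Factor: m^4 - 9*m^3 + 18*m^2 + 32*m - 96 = (m - 4)*(m^3 - 5*m^2 - 2*m + 24) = (m - 4)*(m + 2)*(m^2 - 7*m + 12) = (m - 4)^2*(m + 2)*(m - 3)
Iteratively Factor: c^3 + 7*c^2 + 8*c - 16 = (c + 4)*(c^2 + 3*c - 4) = (c + 4)^2*(c - 1)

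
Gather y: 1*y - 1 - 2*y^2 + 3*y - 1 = -2*y^2 + 4*y - 2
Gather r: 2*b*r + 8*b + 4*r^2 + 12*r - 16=8*b + 4*r^2 + r*(2*b + 12) - 16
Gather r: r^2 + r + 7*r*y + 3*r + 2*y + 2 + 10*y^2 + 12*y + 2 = r^2 + r*(7*y + 4) + 10*y^2 + 14*y + 4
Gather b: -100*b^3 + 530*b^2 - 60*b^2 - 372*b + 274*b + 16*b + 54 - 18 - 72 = -100*b^3 + 470*b^2 - 82*b - 36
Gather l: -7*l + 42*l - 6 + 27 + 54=35*l + 75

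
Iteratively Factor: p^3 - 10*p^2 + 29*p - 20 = (p - 4)*(p^2 - 6*p + 5) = (p - 5)*(p - 4)*(p - 1)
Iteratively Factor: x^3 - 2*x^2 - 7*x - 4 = (x + 1)*(x^2 - 3*x - 4) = (x + 1)^2*(x - 4)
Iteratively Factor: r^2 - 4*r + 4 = (r - 2)*(r - 2)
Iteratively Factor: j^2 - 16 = (j + 4)*(j - 4)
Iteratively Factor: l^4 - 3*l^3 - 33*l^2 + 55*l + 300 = (l + 4)*(l^3 - 7*l^2 - 5*l + 75) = (l - 5)*(l + 4)*(l^2 - 2*l - 15) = (l - 5)*(l + 3)*(l + 4)*(l - 5)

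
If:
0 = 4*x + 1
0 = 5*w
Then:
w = 0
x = -1/4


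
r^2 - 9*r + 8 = (r - 8)*(r - 1)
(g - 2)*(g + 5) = g^2 + 3*g - 10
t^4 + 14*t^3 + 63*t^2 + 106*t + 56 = (t + 1)*(t + 2)*(t + 4)*(t + 7)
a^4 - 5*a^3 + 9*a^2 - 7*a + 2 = (a - 2)*(a - 1)^3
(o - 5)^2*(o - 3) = o^3 - 13*o^2 + 55*o - 75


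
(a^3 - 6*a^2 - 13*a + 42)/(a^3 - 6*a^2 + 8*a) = (a^2 - 4*a - 21)/(a*(a - 4))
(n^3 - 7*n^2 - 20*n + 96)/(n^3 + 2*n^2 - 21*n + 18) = (n^2 - 4*n - 32)/(n^2 + 5*n - 6)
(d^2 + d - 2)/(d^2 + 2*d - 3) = (d + 2)/(d + 3)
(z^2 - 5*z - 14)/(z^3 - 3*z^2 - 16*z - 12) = (z - 7)/(z^2 - 5*z - 6)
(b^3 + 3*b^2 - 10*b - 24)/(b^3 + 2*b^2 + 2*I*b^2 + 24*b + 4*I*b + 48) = (b^2 + b - 12)/(b^2 + 2*I*b + 24)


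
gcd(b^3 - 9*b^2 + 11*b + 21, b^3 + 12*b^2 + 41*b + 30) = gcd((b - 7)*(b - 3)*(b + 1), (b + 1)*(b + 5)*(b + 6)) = b + 1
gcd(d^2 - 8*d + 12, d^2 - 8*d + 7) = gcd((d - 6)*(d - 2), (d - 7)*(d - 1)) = 1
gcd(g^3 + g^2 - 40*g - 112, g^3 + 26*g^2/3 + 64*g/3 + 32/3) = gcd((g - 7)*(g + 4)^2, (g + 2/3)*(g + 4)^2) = g^2 + 8*g + 16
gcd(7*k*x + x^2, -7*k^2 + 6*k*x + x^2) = 7*k + x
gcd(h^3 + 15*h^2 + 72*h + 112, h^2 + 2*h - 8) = h + 4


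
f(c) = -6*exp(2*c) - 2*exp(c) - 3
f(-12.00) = -3.00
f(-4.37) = -3.03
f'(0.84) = -69.02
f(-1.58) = -3.67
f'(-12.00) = 0.00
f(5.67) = -505303.26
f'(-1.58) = -0.92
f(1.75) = -213.20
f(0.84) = -39.83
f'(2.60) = -2202.19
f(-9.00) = -3.00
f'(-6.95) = -0.00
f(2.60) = -1117.56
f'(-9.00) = 0.00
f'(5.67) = -1010020.44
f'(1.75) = -408.89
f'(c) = -12*exp(2*c) - 2*exp(c) = (-12*exp(c) - 2)*exp(c)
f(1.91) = -290.13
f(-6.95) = -3.00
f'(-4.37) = -0.03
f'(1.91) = -560.76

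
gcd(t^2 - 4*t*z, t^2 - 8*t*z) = t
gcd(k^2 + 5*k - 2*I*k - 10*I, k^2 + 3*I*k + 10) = k - 2*I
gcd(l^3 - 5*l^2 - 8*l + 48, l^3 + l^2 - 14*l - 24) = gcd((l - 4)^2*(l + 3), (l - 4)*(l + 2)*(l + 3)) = l^2 - l - 12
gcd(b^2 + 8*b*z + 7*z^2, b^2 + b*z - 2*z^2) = 1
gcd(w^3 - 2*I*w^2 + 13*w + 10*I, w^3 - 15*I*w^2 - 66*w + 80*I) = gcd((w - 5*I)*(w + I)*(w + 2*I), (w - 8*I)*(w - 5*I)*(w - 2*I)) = w - 5*I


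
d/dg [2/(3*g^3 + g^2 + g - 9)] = 2*(-9*g^2 - 2*g - 1)/(3*g^3 + g^2 + g - 9)^2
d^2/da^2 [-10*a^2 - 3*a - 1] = -20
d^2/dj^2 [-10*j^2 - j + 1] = -20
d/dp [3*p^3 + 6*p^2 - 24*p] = 9*p^2 + 12*p - 24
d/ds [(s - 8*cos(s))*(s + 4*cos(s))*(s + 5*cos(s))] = -s^2*sin(s) + 3*s^2 + 52*s*sin(2*s) + 2*s*cos(s) + 480*sin(s)*cos(s)^2 - 52*cos(s)^2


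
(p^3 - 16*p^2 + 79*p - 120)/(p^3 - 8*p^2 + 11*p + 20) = (p^2 - 11*p + 24)/(p^2 - 3*p - 4)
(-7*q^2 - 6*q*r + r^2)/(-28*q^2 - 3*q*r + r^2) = (q + r)/(4*q + r)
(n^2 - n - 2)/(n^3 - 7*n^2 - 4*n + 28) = (n + 1)/(n^2 - 5*n - 14)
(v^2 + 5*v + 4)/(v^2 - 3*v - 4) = (v + 4)/(v - 4)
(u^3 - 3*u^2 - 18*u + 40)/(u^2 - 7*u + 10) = u + 4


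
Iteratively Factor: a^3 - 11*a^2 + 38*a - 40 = (a - 4)*(a^2 - 7*a + 10) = (a - 4)*(a - 2)*(a - 5)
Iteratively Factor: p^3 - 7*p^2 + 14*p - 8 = (p - 2)*(p^2 - 5*p + 4) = (p - 2)*(p - 1)*(p - 4)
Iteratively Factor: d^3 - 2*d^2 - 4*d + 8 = (d - 2)*(d^2 - 4) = (d - 2)^2*(d + 2)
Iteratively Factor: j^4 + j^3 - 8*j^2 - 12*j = (j + 2)*(j^3 - j^2 - 6*j) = (j - 3)*(j + 2)*(j^2 + 2*j) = (j - 3)*(j + 2)^2*(j)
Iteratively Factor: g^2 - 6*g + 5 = (g - 5)*(g - 1)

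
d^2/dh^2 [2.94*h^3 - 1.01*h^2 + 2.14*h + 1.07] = 17.64*h - 2.02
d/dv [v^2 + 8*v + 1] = 2*v + 8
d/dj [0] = 0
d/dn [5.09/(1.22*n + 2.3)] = -6.2098/(1.22*n + 2.3)^2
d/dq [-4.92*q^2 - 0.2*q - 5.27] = -9.84*q - 0.2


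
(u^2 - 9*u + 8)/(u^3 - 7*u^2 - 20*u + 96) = (u - 1)/(u^2 + u - 12)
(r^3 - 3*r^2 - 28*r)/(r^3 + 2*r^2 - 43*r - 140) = r/(r + 5)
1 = 1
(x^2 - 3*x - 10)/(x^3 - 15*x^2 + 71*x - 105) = (x + 2)/(x^2 - 10*x + 21)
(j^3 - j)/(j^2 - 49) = (j^3 - j)/(j^2 - 49)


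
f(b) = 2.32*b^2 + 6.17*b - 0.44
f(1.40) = 12.75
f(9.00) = 243.01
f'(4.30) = 26.12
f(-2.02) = -3.44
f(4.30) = 68.99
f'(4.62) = 27.61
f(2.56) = 30.56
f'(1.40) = 12.67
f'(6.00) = 34.01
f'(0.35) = 7.79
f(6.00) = 120.10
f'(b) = 4.64*b + 6.17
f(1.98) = 20.87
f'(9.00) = 47.93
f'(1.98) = 15.36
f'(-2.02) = -3.20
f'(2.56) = 18.05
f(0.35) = 2.00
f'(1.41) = 12.71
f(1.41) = 12.87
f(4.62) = 77.58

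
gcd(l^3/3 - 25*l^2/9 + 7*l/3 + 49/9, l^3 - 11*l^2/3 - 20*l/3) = 1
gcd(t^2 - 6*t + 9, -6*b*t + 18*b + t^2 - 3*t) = t - 3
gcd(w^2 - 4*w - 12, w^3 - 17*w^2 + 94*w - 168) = w - 6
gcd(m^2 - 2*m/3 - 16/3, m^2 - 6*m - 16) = m + 2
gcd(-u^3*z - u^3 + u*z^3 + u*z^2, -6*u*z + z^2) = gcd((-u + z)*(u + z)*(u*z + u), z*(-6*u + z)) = 1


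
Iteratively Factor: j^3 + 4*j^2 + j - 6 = (j + 2)*(j^2 + 2*j - 3) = (j - 1)*(j + 2)*(j + 3)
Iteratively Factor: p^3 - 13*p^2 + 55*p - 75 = (p - 5)*(p^2 - 8*p + 15) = (p - 5)^2*(p - 3)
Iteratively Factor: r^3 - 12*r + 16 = (r - 2)*(r^2 + 2*r - 8) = (r - 2)*(r + 4)*(r - 2)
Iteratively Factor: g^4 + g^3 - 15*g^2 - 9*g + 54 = (g - 2)*(g^3 + 3*g^2 - 9*g - 27) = (g - 3)*(g - 2)*(g^2 + 6*g + 9) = (g - 3)*(g - 2)*(g + 3)*(g + 3)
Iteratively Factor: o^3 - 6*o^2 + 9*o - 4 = (o - 1)*(o^2 - 5*o + 4) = (o - 4)*(o - 1)*(o - 1)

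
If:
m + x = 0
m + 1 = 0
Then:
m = -1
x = 1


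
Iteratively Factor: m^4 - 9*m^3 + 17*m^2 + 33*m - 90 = (m - 3)*(m^3 - 6*m^2 - m + 30) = (m - 3)*(m + 2)*(m^2 - 8*m + 15) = (m - 3)^2*(m + 2)*(m - 5)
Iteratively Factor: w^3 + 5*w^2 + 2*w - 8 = (w + 2)*(w^2 + 3*w - 4) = (w - 1)*(w + 2)*(w + 4)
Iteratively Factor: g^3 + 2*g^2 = (g)*(g^2 + 2*g) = g*(g + 2)*(g)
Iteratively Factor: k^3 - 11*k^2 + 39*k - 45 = (k - 3)*(k^2 - 8*k + 15) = (k - 3)^2*(k - 5)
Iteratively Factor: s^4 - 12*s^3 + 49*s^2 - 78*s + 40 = (s - 4)*(s^3 - 8*s^2 + 17*s - 10) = (s - 4)*(s - 1)*(s^2 - 7*s + 10) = (s - 5)*(s - 4)*(s - 1)*(s - 2)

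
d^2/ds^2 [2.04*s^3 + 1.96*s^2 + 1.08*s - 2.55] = 12.24*s + 3.92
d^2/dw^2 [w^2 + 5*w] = 2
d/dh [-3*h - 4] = -3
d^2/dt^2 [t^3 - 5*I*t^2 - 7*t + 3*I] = 6*t - 10*I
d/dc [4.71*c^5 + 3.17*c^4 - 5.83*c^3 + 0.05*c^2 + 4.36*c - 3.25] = 23.55*c^4 + 12.68*c^3 - 17.49*c^2 + 0.1*c + 4.36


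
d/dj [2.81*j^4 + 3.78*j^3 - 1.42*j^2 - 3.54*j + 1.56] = 11.24*j^3 + 11.34*j^2 - 2.84*j - 3.54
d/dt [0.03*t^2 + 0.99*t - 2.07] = 0.06*t + 0.99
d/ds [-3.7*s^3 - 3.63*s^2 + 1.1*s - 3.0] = -11.1*s^2 - 7.26*s + 1.1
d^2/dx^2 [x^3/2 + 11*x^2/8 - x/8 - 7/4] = 3*x + 11/4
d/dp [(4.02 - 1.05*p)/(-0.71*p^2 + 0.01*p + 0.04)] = (-0.7455*p^2 + 5.7084*p - 0.0822)/(0.5041*p^4 - 0.0142*p^3 - 0.0567*p^2 + 0.0008*p + 0.0016)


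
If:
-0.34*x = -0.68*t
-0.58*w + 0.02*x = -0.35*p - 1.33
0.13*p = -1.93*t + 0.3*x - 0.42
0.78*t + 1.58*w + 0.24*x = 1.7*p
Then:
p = 3.62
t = -0.67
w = 4.43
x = -1.34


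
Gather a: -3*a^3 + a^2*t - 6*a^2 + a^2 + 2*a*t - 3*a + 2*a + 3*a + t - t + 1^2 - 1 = -3*a^3 + a^2*(t - 5) + a*(2*t + 2)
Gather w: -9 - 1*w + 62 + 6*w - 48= 5*w + 5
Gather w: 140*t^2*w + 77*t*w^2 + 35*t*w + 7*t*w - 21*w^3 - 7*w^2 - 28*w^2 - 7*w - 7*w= -21*w^3 + w^2*(77*t - 35) + w*(140*t^2 + 42*t - 14)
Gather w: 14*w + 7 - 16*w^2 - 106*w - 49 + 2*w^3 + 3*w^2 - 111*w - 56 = 2*w^3 - 13*w^2 - 203*w - 98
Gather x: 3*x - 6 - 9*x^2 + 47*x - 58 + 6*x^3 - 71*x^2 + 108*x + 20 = 6*x^3 - 80*x^2 + 158*x - 44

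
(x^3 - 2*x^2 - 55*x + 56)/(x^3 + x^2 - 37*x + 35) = (x - 8)/(x - 5)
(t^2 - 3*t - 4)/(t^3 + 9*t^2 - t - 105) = (t^2 - 3*t - 4)/(t^3 + 9*t^2 - t - 105)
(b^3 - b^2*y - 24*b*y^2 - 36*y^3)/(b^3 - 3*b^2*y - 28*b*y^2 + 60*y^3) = (-b^2 - 5*b*y - 6*y^2)/(-b^2 - 3*b*y + 10*y^2)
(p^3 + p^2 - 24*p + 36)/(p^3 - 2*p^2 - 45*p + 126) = (p^2 + 4*p - 12)/(p^2 + p - 42)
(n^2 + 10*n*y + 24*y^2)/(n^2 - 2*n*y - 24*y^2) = (-n - 6*y)/(-n + 6*y)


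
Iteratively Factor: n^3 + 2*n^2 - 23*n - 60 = (n + 4)*(n^2 - 2*n - 15) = (n - 5)*(n + 4)*(n + 3)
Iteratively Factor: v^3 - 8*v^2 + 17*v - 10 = (v - 2)*(v^2 - 6*v + 5) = (v - 2)*(v - 1)*(v - 5)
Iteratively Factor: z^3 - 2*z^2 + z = (z)*(z^2 - 2*z + 1) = z*(z - 1)*(z - 1)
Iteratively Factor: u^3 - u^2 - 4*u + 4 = (u - 2)*(u^2 + u - 2) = (u - 2)*(u + 2)*(u - 1)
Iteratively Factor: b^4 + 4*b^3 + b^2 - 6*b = (b + 2)*(b^3 + 2*b^2 - 3*b) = (b + 2)*(b + 3)*(b^2 - b) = (b - 1)*(b + 2)*(b + 3)*(b)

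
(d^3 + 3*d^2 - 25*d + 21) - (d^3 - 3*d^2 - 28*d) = 6*d^2 + 3*d + 21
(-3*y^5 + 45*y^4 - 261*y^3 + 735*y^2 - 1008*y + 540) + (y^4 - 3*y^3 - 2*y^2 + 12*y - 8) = -3*y^5 + 46*y^4 - 264*y^3 + 733*y^2 - 996*y + 532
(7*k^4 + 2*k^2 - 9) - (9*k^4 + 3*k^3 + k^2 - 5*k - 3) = -2*k^4 - 3*k^3 + k^2 + 5*k - 6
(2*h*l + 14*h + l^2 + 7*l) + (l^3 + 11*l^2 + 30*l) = 2*h*l + 14*h + l^3 + 12*l^2 + 37*l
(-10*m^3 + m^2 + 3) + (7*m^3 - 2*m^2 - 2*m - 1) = -3*m^3 - m^2 - 2*m + 2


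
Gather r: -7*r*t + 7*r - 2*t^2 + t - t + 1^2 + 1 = r*(7 - 7*t) - 2*t^2 + 2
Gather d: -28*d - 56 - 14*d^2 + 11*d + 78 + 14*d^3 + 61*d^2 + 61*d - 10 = 14*d^3 + 47*d^2 + 44*d + 12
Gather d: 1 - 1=0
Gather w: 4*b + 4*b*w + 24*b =4*b*w + 28*b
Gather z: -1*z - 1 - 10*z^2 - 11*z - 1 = -10*z^2 - 12*z - 2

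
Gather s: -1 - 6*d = -6*d - 1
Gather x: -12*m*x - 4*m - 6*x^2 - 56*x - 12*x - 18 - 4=-4*m - 6*x^2 + x*(-12*m - 68) - 22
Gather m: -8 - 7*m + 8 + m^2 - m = m^2 - 8*m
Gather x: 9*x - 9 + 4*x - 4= 13*x - 13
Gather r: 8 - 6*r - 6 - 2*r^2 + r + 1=-2*r^2 - 5*r + 3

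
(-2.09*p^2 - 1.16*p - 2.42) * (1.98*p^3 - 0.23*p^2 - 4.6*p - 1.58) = -4.1382*p^5 - 1.8161*p^4 + 5.0892*p^3 + 9.1948*p^2 + 12.9648*p + 3.8236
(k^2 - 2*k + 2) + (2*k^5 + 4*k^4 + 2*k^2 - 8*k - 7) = 2*k^5 + 4*k^4 + 3*k^2 - 10*k - 5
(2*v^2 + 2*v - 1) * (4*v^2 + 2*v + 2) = 8*v^4 + 12*v^3 + 4*v^2 + 2*v - 2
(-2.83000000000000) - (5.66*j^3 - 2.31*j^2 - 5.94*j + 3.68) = -5.66*j^3 + 2.31*j^2 + 5.94*j - 6.51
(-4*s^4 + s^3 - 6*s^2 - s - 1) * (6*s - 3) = -24*s^5 + 18*s^4 - 39*s^3 + 12*s^2 - 3*s + 3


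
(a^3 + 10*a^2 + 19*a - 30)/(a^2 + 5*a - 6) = a + 5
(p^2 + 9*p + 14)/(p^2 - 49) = (p + 2)/(p - 7)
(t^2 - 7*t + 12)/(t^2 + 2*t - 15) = (t - 4)/(t + 5)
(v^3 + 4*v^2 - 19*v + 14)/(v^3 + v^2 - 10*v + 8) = (v + 7)/(v + 4)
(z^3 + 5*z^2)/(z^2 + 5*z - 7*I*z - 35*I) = z^2/(z - 7*I)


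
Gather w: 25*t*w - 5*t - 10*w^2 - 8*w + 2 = -5*t - 10*w^2 + w*(25*t - 8) + 2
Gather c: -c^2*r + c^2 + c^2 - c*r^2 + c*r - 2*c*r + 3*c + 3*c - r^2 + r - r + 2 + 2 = c^2*(2 - r) + c*(-r^2 - r + 6) - r^2 + 4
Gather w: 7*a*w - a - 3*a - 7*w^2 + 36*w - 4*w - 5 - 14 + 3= -4*a - 7*w^2 + w*(7*a + 32) - 16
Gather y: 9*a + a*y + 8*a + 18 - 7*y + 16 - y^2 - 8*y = 17*a - y^2 + y*(a - 15) + 34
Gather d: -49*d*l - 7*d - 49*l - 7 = d*(-49*l - 7) - 49*l - 7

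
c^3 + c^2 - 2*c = c*(c - 1)*(c + 2)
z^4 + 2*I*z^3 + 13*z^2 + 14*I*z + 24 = (z - 3*I)*(z - I)*(z + 2*I)*(z + 4*I)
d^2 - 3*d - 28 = (d - 7)*(d + 4)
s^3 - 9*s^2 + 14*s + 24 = (s - 6)*(s - 4)*(s + 1)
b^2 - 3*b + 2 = (b - 2)*(b - 1)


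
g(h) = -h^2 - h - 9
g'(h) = -2*h - 1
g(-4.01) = -21.07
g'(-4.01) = 7.02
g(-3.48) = -17.63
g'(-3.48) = 5.96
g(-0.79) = -8.83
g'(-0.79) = 0.58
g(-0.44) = -8.75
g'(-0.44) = -0.12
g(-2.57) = -13.03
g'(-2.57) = 4.14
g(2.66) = -18.74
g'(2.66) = -6.32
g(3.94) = -28.46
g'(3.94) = -8.88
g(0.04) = -9.04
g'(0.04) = -1.08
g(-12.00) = -141.00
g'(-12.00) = 23.00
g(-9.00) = -81.00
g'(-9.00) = 17.00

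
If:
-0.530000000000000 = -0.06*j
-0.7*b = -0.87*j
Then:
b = 10.98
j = 8.83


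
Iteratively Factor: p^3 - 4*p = (p + 2)*(p^2 - 2*p) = p*(p + 2)*(p - 2)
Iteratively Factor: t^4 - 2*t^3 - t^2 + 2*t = (t - 1)*(t^3 - t^2 - 2*t) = (t - 2)*(t - 1)*(t^2 + t) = (t - 2)*(t - 1)*(t + 1)*(t)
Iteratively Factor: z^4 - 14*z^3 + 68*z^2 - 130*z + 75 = (z - 5)*(z^3 - 9*z^2 + 23*z - 15) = (z - 5)*(z - 1)*(z^2 - 8*z + 15) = (z - 5)*(z - 3)*(z - 1)*(z - 5)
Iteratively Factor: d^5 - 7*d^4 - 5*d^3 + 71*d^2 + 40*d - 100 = (d + 2)*(d^4 - 9*d^3 + 13*d^2 + 45*d - 50) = (d - 5)*(d + 2)*(d^3 - 4*d^2 - 7*d + 10) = (d - 5)*(d - 1)*(d + 2)*(d^2 - 3*d - 10) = (d - 5)^2*(d - 1)*(d + 2)*(d + 2)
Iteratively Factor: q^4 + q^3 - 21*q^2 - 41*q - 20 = (q + 1)*(q^3 - 21*q - 20) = (q + 1)*(q + 4)*(q^2 - 4*q - 5) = (q + 1)^2*(q + 4)*(q - 5)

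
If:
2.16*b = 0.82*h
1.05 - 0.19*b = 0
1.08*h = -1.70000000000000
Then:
No Solution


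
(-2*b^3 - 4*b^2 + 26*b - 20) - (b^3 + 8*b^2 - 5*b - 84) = -3*b^3 - 12*b^2 + 31*b + 64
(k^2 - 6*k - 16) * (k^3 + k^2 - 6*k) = k^5 - 5*k^4 - 28*k^3 + 20*k^2 + 96*k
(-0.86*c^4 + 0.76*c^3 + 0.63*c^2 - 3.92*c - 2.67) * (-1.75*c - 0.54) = 1.505*c^5 - 0.8656*c^4 - 1.5129*c^3 + 6.5198*c^2 + 6.7893*c + 1.4418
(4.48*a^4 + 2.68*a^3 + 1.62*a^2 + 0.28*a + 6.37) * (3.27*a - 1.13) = 14.6496*a^5 + 3.7012*a^4 + 2.269*a^3 - 0.915*a^2 + 20.5135*a - 7.1981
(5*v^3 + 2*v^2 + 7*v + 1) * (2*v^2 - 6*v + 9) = 10*v^5 - 26*v^4 + 47*v^3 - 22*v^2 + 57*v + 9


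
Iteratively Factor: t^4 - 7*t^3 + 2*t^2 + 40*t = (t - 5)*(t^3 - 2*t^2 - 8*t) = (t - 5)*(t + 2)*(t^2 - 4*t) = t*(t - 5)*(t + 2)*(t - 4)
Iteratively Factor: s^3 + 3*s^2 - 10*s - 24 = (s + 2)*(s^2 + s - 12) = (s + 2)*(s + 4)*(s - 3)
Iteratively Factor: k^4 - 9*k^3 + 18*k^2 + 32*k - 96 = (k - 3)*(k^3 - 6*k^2 + 32) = (k - 3)*(k + 2)*(k^2 - 8*k + 16) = (k - 4)*(k - 3)*(k + 2)*(k - 4)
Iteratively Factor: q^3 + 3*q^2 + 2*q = (q + 2)*(q^2 + q) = q*(q + 2)*(q + 1)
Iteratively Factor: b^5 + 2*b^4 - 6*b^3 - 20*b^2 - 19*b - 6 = (b - 3)*(b^4 + 5*b^3 + 9*b^2 + 7*b + 2) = (b - 3)*(b + 2)*(b^3 + 3*b^2 + 3*b + 1) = (b - 3)*(b + 1)*(b + 2)*(b^2 + 2*b + 1) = (b - 3)*(b + 1)^2*(b + 2)*(b + 1)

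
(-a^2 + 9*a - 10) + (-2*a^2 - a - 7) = -3*a^2 + 8*a - 17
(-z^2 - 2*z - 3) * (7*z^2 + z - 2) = -7*z^4 - 15*z^3 - 21*z^2 + z + 6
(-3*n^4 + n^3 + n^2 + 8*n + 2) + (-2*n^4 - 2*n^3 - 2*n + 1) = -5*n^4 - n^3 + n^2 + 6*n + 3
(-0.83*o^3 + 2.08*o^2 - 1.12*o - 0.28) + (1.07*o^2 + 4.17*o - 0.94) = -0.83*o^3 + 3.15*o^2 + 3.05*o - 1.22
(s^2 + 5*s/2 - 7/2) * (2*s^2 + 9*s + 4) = 2*s^4 + 14*s^3 + 39*s^2/2 - 43*s/2 - 14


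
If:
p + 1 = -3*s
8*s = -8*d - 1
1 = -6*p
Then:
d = 11/72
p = -1/6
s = -5/18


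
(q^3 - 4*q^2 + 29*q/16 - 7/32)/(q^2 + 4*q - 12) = (32*q^3 - 128*q^2 + 58*q - 7)/(32*(q^2 + 4*q - 12))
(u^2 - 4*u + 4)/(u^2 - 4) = (u - 2)/(u + 2)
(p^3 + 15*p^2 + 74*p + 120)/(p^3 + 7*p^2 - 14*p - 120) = (p + 4)/(p - 4)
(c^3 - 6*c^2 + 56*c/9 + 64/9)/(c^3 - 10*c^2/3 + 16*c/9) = (3*c^2 - 10*c - 8)/(c*(3*c - 2))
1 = 1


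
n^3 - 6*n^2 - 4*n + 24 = (n - 6)*(n - 2)*(n + 2)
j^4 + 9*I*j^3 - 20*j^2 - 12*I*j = j*(j + I)*(j + 2*I)*(j + 6*I)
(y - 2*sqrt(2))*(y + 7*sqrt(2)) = y^2 + 5*sqrt(2)*y - 28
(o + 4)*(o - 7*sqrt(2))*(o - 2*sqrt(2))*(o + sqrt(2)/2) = o^4 - 17*sqrt(2)*o^3/2 + 4*o^3 - 34*sqrt(2)*o^2 + 19*o^2 + 14*sqrt(2)*o + 76*o + 56*sqrt(2)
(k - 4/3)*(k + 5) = k^2 + 11*k/3 - 20/3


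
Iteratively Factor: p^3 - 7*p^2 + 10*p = (p - 5)*(p^2 - 2*p) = (p - 5)*(p - 2)*(p)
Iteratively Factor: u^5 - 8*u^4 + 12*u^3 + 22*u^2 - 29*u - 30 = (u + 1)*(u^4 - 9*u^3 + 21*u^2 + u - 30) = (u + 1)^2*(u^3 - 10*u^2 + 31*u - 30) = (u - 5)*(u + 1)^2*(u^2 - 5*u + 6) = (u - 5)*(u - 3)*(u + 1)^2*(u - 2)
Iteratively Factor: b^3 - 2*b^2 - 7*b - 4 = (b - 4)*(b^2 + 2*b + 1) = (b - 4)*(b + 1)*(b + 1)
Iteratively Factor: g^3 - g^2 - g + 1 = (g + 1)*(g^2 - 2*g + 1) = (g - 1)*(g + 1)*(g - 1)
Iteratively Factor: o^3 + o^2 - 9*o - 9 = (o + 3)*(o^2 - 2*o - 3) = (o - 3)*(o + 3)*(o + 1)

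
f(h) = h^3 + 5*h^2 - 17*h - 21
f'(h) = 3*h^2 + 10*h - 17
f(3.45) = 20.93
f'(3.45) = 53.21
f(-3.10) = 49.96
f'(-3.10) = -19.17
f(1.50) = -31.88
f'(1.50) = 4.75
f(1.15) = -32.42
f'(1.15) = -1.53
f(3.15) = 6.32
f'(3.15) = 44.27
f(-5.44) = 58.46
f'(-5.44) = 17.38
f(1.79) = -29.67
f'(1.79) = 10.51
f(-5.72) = 52.68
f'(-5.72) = 23.96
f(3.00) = 0.00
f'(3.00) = 40.00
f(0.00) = -21.00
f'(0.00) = -17.00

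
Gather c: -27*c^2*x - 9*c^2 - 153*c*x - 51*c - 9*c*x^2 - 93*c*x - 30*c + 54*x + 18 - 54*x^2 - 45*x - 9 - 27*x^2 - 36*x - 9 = c^2*(-27*x - 9) + c*(-9*x^2 - 246*x - 81) - 81*x^2 - 27*x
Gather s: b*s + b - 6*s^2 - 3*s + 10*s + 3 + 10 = b - 6*s^2 + s*(b + 7) + 13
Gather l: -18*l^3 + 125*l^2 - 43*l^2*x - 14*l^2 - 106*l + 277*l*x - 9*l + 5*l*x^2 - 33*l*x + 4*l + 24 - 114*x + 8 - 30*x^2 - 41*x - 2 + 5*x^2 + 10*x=-18*l^3 + l^2*(111 - 43*x) + l*(5*x^2 + 244*x - 111) - 25*x^2 - 145*x + 30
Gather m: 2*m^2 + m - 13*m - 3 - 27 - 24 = 2*m^2 - 12*m - 54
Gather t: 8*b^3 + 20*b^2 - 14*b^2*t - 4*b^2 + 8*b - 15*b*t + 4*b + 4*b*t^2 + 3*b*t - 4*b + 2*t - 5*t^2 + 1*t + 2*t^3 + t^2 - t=8*b^3 + 16*b^2 + 8*b + 2*t^3 + t^2*(4*b - 4) + t*(-14*b^2 - 12*b + 2)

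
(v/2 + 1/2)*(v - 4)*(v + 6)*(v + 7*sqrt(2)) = v^4/2 + 3*v^3/2 + 7*sqrt(2)*v^3/2 - 11*v^2 + 21*sqrt(2)*v^2/2 - 77*sqrt(2)*v - 12*v - 84*sqrt(2)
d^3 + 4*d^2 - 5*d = d*(d - 1)*(d + 5)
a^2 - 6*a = a*(a - 6)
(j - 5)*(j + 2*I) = j^2 - 5*j + 2*I*j - 10*I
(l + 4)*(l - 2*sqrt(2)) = l^2 - 2*sqrt(2)*l + 4*l - 8*sqrt(2)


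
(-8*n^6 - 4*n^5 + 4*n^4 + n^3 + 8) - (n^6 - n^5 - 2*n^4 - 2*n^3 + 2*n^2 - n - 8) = -9*n^6 - 3*n^5 + 6*n^4 + 3*n^3 - 2*n^2 + n + 16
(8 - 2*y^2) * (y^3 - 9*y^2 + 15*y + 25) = -2*y^5 + 18*y^4 - 22*y^3 - 122*y^2 + 120*y + 200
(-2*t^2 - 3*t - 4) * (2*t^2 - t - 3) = -4*t^4 - 4*t^3 + t^2 + 13*t + 12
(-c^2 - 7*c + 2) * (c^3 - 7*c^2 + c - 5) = -c^5 + 50*c^3 - 16*c^2 + 37*c - 10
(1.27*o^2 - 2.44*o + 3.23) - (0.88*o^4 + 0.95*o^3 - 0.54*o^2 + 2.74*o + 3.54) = -0.88*o^4 - 0.95*o^3 + 1.81*o^2 - 5.18*o - 0.31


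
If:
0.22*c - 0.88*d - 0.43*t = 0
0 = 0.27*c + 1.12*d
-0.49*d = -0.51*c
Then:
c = 0.00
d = 0.00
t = 0.00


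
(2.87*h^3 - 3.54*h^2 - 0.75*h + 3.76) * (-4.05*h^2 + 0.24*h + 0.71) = -11.6235*h^5 + 15.0258*h^4 + 4.2256*h^3 - 17.9214*h^2 + 0.3699*h + 2.6696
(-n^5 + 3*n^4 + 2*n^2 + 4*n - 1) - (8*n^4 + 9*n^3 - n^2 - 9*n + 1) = -n^5 - 5*n^4 - 9*n^3 + 3*n^2 + 13*n - 2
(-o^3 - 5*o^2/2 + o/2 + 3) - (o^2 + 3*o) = -o^3 - 7*o^2/2 - 5*o/2 + 3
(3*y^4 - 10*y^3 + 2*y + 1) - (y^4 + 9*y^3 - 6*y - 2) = 2*y^4 - 19*y^3 + 8*y + 3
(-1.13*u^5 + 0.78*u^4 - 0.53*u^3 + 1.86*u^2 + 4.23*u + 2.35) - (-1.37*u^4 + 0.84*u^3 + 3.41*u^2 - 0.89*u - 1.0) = -1.13*u^5 + 2.15*u^4 - 1.37*u^3 - 1.55*u^2 + 5.12*u + 3.35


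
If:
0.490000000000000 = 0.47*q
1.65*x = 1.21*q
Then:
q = 1.04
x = 0.76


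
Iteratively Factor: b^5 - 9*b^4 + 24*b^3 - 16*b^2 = (b - 4)*(b^4 - 5*b^3 + 4*b^2) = b*(b - 4)*(b^3 - 5*b^2 + 4*b) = b*(b - 4)*(b - 1)*(b^2 - 4*b) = b^2*(b - 4)*(b - 1)*(b - 4)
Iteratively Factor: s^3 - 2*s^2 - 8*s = (s)*(s^2 - 2*s - 8) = s*(s - 4)*(s + 2)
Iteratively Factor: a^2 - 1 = (a + 1)*(a - 1)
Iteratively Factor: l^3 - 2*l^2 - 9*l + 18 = (l - 3)*(l^2 + l - 6) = (l - 3)*(l + 3)*(l - 2)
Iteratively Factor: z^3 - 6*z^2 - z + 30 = (z + 2)*(z^2 - 8*z + 15) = (z - 3)*(z + 2)*(z - 5)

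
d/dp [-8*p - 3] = -8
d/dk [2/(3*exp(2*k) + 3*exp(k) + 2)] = (-12*exp(k) - 6)*exp(k)/(3*exp(2*k) + 3*exp(k) + 2)^2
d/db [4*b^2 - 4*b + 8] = 8*b - 4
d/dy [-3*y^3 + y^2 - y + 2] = -9*y^2 + 2*y - 1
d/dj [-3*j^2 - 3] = -6*j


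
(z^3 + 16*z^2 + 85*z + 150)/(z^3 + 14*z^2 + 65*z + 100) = (z + 6)/(z + 4)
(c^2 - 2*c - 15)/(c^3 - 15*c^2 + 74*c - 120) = (c + 3)/(c^2 - 10*c + 24)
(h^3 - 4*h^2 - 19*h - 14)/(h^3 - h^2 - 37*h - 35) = (h + 2)/(h + 5)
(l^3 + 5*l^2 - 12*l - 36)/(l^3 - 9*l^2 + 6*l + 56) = (l^2 + 3*l - 18)/(l^2 - 11*l + 28)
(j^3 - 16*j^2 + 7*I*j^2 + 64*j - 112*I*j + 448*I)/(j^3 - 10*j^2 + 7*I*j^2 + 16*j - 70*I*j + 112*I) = (j - 8)/(j - 2)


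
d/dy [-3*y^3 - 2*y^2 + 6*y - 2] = -9*y^2 - 4*y + 6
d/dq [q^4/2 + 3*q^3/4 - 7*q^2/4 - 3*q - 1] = 2*q^3 + 9*q^2/4 - 7*q/2 - 3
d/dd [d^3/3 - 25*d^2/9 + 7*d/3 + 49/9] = d^2 - 50*d/9 + 7/3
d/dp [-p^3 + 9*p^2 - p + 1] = -3*p^2 + 18*p - 1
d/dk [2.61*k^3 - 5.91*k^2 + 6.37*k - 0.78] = 7.83*k^2 - 11.82*k + 6.37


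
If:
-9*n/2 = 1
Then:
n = -2/9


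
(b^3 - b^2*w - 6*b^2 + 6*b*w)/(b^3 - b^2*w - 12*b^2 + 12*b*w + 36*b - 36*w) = b/(b - 6)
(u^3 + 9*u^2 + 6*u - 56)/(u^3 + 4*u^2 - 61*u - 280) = (u^2 + 2*u - 8)/(u^2 - 3*u - 40)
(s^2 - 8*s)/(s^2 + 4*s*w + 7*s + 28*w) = s*(s - 8)/(s^2 + 4*s*w + 7*s + 28*w)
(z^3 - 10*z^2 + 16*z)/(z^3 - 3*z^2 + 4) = z*(z - 8)/(z^2 - z - 2)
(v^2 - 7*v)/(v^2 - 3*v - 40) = v*(7 - v)/(-v^2 + 3*v + 40)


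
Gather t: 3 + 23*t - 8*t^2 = -8*t^2 + 23*t + 3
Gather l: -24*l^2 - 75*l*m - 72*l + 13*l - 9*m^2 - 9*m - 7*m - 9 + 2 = -24*l^2 + l*(-75*m - 59) - 9*m^2 - 16*m - 7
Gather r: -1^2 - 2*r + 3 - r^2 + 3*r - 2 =-r^2 + r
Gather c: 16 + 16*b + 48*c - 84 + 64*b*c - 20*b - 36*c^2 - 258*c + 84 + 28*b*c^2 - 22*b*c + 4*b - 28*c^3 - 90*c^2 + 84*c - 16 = -28*c^3 + c^2*(28*b - 126) + c*(42*b - 126)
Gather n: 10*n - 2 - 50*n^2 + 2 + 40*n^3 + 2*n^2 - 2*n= 40*n^3 - 48*n^2 + 8*n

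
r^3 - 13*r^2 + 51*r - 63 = (r - 7)*(r - 3)^2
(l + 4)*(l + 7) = l^2 + 11*l + 28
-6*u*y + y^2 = y*(-6*u + y)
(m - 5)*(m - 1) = m^2 - 6*m + 5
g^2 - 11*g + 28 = (g - 7)*(g - 4)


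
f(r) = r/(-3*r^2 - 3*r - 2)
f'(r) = r*(6*r + 3)/(-3*r^2 - 3*r - 2)^2 + 1/(-3*r^2 - 3*r - 2) = (3*r^2 - 2)/(9*r^4 + 18*r^3 + 21*r^2 + 12*r + 4)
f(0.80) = -0.13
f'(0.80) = -0.00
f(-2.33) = 0.21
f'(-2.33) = 0.11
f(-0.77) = 0.52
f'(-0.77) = -0.10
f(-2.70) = 0.17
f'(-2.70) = 0.08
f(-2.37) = 0.20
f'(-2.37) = 0.11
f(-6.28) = 0.06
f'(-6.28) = 0.01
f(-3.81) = 0.11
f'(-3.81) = 0.04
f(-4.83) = 0.08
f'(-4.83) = 0.02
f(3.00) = -0.08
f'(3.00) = 0.02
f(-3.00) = 0.15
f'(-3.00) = 0.06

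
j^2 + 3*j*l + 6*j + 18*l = (j + 6)*(j + 3*l)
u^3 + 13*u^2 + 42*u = u*(u + 6)*(u + 7)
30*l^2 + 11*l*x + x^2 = (5*l + x)*(6*l + x)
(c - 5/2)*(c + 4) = c^2 + 3*c/2 - 10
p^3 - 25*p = p*(p - 5)*(p + 5)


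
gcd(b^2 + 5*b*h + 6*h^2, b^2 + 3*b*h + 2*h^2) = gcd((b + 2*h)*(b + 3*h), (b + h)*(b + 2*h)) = b + 2*h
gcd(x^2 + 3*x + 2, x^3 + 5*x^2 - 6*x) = 1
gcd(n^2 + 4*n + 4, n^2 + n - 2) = n + 2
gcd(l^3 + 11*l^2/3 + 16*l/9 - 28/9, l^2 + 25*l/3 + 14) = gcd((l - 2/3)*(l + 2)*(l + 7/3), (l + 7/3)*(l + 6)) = l + 7/3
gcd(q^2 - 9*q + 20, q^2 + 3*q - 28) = q - 4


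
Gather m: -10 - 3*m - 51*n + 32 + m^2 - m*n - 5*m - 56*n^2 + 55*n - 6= m^2 + m*(-n - 8) - 56*n^2 + 4*n + 16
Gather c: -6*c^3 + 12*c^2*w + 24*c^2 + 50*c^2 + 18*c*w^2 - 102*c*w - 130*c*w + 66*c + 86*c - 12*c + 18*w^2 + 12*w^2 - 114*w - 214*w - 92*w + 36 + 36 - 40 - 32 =-6*c^3 + c^2*(12*w + 74) + c*(18*w^2 - 232*w + 140) + 30*w^2 - 420*w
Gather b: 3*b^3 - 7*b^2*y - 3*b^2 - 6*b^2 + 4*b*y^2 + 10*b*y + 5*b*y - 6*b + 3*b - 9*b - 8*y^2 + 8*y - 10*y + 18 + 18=3*b^3 + b^2*(-7*y - 9) + b*(4*y^2 + 15*y - 12) - 8*y^2 - 2*y + 36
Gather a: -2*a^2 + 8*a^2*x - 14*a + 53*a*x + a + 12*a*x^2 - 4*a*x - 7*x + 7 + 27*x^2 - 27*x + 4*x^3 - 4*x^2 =a^2*(8*x - 2) + a*(12*x^2 + 49*x - 13) + 4*x^3 + 23*x^2 - 34*x + 7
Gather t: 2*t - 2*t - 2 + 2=0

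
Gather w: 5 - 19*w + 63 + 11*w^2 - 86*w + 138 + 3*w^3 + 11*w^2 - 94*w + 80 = 3*w^3 + 22*w^2 - 199*w + 286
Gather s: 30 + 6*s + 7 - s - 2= 5*s + 35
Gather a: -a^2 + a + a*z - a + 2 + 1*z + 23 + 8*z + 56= -a^2 + a*z + 9*z + 81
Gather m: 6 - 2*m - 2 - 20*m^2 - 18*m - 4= -20*m^2 - 20*m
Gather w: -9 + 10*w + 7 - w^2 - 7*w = -w^2 + 3*w - 2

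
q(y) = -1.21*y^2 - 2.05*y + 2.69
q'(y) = -2.42*y - 2.05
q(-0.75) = 3.55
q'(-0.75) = -0.24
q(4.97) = -37.39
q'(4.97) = -14.08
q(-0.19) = 3.04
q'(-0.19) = -1.59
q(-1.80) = 2.46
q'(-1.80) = 2.31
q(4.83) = -35.44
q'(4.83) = -13.74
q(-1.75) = 2.57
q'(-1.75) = 2.18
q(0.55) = 1.20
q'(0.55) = -3.38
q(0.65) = 0.85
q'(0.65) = -3.62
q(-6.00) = -28.57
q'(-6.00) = 12.47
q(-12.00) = -146.95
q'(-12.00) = 26.99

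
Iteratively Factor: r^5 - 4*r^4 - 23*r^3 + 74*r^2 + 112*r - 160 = (r + 4)*(r^4 - 8*r^3 + 9*r^2 + 38*r - 40) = (r - 5)*(r + 4)*(r^3 - 3*r^2 - 6*r + 8) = (r - 5)*(r + 2)*(r + 4)*(r^2 - 5*r + 4) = (r - 5)*(r - 4)*(r + 2)*(r + 4)*(r - 1)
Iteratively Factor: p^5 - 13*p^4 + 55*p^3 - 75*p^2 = (p - 5)*(p^4 - 8*p^3 + 15*p^2) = p*(p - 5)*(p^3 - 8*p^2 + 15*p) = p*(p - 5)^2*(p^2 - 3*p) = p^2*(p - 5)^2*(p - 3)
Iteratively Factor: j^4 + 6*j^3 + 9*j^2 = (j + 3)*(j^3 + 3*j^2) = j*(j + 3)*(j^2 + 3*j) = j^2*(j + 3)*(j + 3)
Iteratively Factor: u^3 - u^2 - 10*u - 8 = (u + 1)*(u^2 - 2*u - 8) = (u - 4)*(u + 1)*(u + 2)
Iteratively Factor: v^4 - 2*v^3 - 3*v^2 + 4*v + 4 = (v + 1)*(v^3 - 3*v^2 + 4) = (v + 1)^2*(v^2 - 4*v + 4) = (v - 2)*(v + 1)^2*(v - 2)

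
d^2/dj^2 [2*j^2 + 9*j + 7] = 4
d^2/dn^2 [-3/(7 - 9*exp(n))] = (243*exp(n) + 189)*exp(n)/(9*exp(n) - 7)^3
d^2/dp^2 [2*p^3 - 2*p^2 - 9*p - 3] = 12*p - 4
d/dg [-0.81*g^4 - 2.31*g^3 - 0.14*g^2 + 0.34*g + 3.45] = -3.24*g^3 - 6.93*g^2 - 0.28*g + 0.34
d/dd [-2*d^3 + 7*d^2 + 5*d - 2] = -6*d^2 + 14*d + 5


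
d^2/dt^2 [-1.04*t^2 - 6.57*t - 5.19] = -2.08000000000000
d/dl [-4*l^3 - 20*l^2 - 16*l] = -12*l^2 - 40*l - 16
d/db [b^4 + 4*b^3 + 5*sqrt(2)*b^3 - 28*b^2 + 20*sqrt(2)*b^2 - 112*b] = 4*b^3 + 12*b^2 + 15*sqrt(2)*b^2 - 56*b + 40*sqrt(2)*b - 112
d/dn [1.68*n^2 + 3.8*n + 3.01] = 3.36*n + 3.8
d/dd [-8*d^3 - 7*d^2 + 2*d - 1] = -24*d^2 - 14*d + 2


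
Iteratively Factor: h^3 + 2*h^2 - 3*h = (h)*(h^2 + 2*h - 3) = h*(h - 1)*(h + 3)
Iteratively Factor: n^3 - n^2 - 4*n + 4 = (n + 2)*(n^2 - 3*n + 2) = (n - 1)*(n + 2)*(n - 2)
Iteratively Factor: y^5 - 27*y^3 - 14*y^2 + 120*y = (y)*(y^4 - 27*y^2 - 14*y + 120) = y*(y - 2)*(y^3 + 2*y^2 - 23*y - 60) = y*(y - 5)*(y - 2)*(y^2 + 7*y + 12) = y*(y - 5)*(y - 2)*(y + 4)*(y + 3)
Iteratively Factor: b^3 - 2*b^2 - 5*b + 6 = (b + 2)*(b^2 - 4*b + 3) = (b - 1)*(b + 2)*(b - 3)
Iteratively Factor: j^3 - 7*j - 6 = (j + 2)*(j^2 - 2*j - 3) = (j + 1)*(j + 2)*(j - 3)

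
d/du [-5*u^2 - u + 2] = -10*u - 1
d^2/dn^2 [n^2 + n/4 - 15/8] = 2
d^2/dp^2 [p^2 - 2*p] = 2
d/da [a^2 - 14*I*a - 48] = 2*a - 14*I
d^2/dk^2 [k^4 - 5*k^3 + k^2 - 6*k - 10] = 12*k^2 - 30*k + 2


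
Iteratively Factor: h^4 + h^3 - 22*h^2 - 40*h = (h - 5)*(h^3 + 6*h^2 + 8*h) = (h - 5)*(h + 2)*(h^2 + 4*h) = (h - 5)*(h + 2)*(h + 4)*(h)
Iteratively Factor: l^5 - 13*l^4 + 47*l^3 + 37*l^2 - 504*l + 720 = (l - 4)*(l^4 - 9*l^3 + 11*l^2 + 81*l - 180) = (l - 4)^2*(l^3 - 5*l^2 - 9*l + 45) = (l - 4)^2*(l - 3)*(l^2 - 2*l - 15) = (l - 5)*(l - 4)^2*(l - 3)*(l + 3)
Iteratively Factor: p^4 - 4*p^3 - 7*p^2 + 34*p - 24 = (p + 3)*(p^3 - 7*p^2 + 14*p - 8) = (p - 1)*(p + 3)*(p^2 - 6*p + 8) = (p - 4)*(p - 1)*(p + 3)*(p - 2)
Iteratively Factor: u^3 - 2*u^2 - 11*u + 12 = (u - 1)*(u^2 - u - 12) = (u - 4)*(u - 1)*(u + 3)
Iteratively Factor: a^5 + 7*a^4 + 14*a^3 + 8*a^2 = (a + 4)*(a^4 + 3*a^3 + 2*a^2) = a*(a + 4)*(a^3 + 3*a^2 + 2*a) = a^2*(a + 4)*(a^2 + 3*a + 2) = a^2*(a + 1)*(a + 4)*(a + 2)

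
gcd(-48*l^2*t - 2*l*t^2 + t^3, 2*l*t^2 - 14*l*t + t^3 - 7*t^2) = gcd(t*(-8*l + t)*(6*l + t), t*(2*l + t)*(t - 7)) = t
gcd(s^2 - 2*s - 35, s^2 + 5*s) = s + 5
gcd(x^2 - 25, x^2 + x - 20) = x + 5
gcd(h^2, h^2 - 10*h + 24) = 1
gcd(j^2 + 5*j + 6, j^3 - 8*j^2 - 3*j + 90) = j + 3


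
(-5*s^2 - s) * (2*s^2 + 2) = -10*s^4 - 2*s^3 - 10*s^2 - 2*s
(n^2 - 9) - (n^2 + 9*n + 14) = -9*n - 23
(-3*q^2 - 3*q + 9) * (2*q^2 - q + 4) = -6*q^4 - 3*q^3 + 9*q^2 - 21*q + 36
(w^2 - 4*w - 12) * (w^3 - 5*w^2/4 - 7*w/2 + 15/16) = w^5 - 21*w^4/4 - 21*w^3/2 + 479*w^2/16 + 153*w/4 - 45/4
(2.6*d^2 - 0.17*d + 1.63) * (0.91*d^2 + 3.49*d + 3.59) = 2.366*d^4 + 8.9193*d^3 + 10.224*d^2 + 5.0784*d + 5.8517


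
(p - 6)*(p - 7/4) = p^2 - 31*p/4 + 21/2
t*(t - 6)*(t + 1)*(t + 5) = t^4 - 31*t^2 - 30*t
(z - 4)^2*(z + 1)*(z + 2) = z^4 - 5*z^3 - 6*z^2 + 32*z + 32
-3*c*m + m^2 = m*(-3*c + m)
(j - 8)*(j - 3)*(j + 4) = j^3 - 7*j^2 - 20*j + 96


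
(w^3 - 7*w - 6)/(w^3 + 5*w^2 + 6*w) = (w^2 - 2*w - 3)/(w*(w + 3))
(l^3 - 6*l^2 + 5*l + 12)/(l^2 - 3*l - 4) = l - 3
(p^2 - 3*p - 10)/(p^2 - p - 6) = (p - 5)/(p - 3)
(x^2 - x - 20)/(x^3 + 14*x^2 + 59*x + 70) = (x^2 - x - 20)/(x^3 + 14*x^2 + 59*x + 70)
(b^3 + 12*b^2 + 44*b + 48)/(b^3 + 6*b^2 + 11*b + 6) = (b^2 + 10*b + 24)/(b^2 + 4*b + 3)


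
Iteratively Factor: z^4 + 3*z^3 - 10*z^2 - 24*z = (z + 2)*(z^3 + z^2 - 12*z) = z*(z + 2)*(z^2 + z - 12) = z*(z + 2)*(z + 4)*(z - 3)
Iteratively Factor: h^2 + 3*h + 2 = (h + 2)*(h + 1)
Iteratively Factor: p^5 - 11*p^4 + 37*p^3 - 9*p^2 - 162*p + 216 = (p - 4)*(p^4 - 7*p^3 + 9*p^2 + 27*p - 54) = (p - 4)*(p + 2)*(p^3 - 9*p^2 + 27*p - 27) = (p - 4)*(p - 3)*(p + 2)*(p^2 - 6*p + 9) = (p - 4)*(p - 3)^2*(p + 2)*(p - 3)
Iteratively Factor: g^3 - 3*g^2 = (g)*(g^2 - 3*g) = g^2*(g - 3)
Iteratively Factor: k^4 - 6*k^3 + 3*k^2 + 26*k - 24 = (k - 1)*(k^3 - 5*k^2 - 2*k + 24) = (k - 4)*(k - 1)*(k^2 - k - 6) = (k - 4)*(k - 1)*(k + 2)*(k - 3)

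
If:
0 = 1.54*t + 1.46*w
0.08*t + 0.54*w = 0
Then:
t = 0.00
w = 0.00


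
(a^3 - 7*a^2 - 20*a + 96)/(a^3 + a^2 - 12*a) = (a - 8)/a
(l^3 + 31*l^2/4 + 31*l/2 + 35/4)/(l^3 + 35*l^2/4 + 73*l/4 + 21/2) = (l + 5)/(l + 6)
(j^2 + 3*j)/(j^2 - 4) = j*(j + 3)/(j^2 - 4)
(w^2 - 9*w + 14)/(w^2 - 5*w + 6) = (w - 7)/(w - 3)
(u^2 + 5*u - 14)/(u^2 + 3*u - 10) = (u + 7)/(u + 5)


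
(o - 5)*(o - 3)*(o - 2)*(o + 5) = o^4 - 5*o^3 - 19*o^2 + 125*o - 150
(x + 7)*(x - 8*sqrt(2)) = x^2 - 8*sqrt(2)*x + 7*x - 56*sqrt(2)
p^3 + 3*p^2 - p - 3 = (p - 1)*(p + 1)*(p + 3)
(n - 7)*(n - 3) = n^2 - 10*n + 21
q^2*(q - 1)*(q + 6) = q^4 + 5*q^3 - 6*q^2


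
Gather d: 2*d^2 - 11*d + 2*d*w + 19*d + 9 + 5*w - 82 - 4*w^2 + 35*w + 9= 2*d^2 + d*(2*w + 8) - 4*w^2 + 40*w - 64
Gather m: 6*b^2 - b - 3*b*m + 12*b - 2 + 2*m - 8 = 6*b^2 + 11*b + m*(2 - 3*b) - 10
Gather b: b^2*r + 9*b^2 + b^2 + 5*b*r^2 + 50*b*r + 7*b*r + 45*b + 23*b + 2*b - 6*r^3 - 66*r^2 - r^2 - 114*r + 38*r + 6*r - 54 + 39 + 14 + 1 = b^2*(r + 10) + b*(5*r^2 + 57*r + 70) - 6*r^3 - 67*r^2 - 70*r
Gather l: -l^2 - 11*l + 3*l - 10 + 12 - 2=-l^2 - 8*l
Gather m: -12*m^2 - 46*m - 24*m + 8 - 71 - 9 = -12*m^2 - 70*m - 72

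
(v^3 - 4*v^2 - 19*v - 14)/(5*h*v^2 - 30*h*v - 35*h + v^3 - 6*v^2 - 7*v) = (v + 2)/(5*h + v)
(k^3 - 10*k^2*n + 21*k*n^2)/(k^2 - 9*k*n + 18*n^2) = k*(k - 7*n)/(k - 6*n)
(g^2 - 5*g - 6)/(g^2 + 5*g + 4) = (g - 6)/(g + 4)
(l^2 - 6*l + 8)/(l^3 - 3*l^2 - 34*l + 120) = (l - 2)/(l^2 + l - 30)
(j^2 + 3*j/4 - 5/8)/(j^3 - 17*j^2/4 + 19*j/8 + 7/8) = (8*j^2 + 6*j - 5)/(8*j^3 - 34*j^2 + 19*j + 7)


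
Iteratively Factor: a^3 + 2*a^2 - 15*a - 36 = (a + 3)*(a^2 - a - 12) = (a + 3)^2*(a - 4)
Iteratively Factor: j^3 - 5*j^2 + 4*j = (j - 1)*(j^2 - 4*j) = (j - 4)*(j - 1)*(j)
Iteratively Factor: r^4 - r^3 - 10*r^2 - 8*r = (r + 1)*(r^3 - 2*r^2 - 8*r) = (r - 4)*(r + 1)*(r^2 + 2*r) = r*(r - 4)*(r + 1)*(r + 2)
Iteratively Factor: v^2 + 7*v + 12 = (v + 4)*(v + 3)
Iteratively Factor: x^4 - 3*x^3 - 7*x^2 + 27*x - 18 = (x - 1)*(x^3 - 2*x^2 - 9*x + 18) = (x - 2)*(x - 1)*(x^2 - 9) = (x - 2)*(x - 1)*(x + 3)*(x - 3)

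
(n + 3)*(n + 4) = n^2 + 7*n + 12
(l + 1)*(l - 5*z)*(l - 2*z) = l^3 - 7*l^2*z + l^2 + 10*l*z^2 - 7*l*z + 10*z^2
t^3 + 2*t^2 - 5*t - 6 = (t - 2)*(t + 1)*(t + 3)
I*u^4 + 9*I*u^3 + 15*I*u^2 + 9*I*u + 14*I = (u + 2)*(u + 7)*(u + I)*(I*u + 1)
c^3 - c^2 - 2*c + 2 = (c - 1)*(c - sqrt(2))*(c + sqrt(2))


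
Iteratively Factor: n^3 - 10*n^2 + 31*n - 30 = (n - 3)*(n^2 - 7*n + 10) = (n - 5)*(n - 3)*(n - 2)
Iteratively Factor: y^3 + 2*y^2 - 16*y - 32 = (y + 4)*(y^2 - 2*y - 8) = (y - 4)*(y + 4)*(y + 2)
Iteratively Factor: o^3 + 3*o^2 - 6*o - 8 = (o + 4)*(o^2 - o - 2) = (o + 1)*(o + 4)*(o - 2)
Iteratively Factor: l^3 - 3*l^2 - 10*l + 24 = (l - 2)*(l^2 - l - 12) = (l - 2)*(l + 3)*(l - 4)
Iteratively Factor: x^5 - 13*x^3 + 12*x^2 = (x - 1)*(x^4 + x^3 - 12*x^2) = x*(x - 1)*(x^3 + x^2 - 12*x) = x^2*(x - 1)*(x^2 + x - 12) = x^2*(x - 1)*(x + 4)*(x - 3)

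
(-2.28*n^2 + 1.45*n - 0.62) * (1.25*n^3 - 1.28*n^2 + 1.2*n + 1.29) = -2.85*n^5 + 4.7309*n^4 - 5.367*n^3 - 0.4076*n^2 + 1.1265*n - 0.7998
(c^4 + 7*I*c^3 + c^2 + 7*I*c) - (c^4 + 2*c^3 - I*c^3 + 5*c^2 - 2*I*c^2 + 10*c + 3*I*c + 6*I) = -2*c^3 + 8*I*c^3 - 4*c^2 + 2*I*c^2 - 10*c + 4*I*c - 6*I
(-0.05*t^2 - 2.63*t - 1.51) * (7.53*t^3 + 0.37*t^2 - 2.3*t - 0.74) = -0.3765*t^5 - 19.8224*t^4 - 12.2284*t^3 + 5.5273*t^2 + 5.4192*t + 1.1174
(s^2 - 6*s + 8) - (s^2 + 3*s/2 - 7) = 15 - 15*s/2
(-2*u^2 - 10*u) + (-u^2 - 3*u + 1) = -3*u^2 - 13*u + 1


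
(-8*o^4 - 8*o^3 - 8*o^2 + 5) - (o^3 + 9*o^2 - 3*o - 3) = -8*o^4 - 9*o^3 - 17*o^2 + 3*o + 8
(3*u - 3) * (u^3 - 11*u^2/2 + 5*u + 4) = 3*u^4 - 39*u^3/2 + 63*u^2/2 - 3*u - 12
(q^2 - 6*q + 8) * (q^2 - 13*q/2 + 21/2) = q^4 - 25*q^3/2 + 115*q^2/2 - 115*q + 84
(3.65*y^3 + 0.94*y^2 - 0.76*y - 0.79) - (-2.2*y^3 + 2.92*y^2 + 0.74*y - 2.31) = 5.85*y^3 - 1.98*y^2 - 1.5*y + 1.52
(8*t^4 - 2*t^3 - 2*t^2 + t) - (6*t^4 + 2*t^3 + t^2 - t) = 2*t^4 - 4*t^3 - 3*t^2 + 2*t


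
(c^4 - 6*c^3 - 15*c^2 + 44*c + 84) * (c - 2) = c^5 - 8*c^4 - 3*c^3 + 74*c^2 - 4*c - 168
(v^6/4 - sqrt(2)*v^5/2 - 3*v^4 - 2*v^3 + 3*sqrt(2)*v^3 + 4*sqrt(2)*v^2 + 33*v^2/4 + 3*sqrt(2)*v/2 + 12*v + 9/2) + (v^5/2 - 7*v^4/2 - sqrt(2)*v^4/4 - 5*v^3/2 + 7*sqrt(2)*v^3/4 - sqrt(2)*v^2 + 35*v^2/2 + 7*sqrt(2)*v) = v^6/4 - sqrt(2)*v^5/2 + v^5/2 - 13*v^4/2 - sqrt(2)*v^4/4 - 9*v^3/2 + 19*sqrt(2)*v^3/4 + 3*sqrt(2)*v^2 + 103*v^2/4 + 12*v + 17*sqrt(2)*v/2 + 9/2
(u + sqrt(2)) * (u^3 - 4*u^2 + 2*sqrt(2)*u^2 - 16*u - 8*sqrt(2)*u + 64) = u^4 - 4*u^3 + 3*sqrt(2)*u^3 - 12*sqrt(2)*u^2 - 12*u^2 - 16*sqrt(2)*u + 48*u + 64*sqrt(2)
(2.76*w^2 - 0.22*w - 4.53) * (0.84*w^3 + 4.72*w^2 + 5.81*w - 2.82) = 2.3184*w^5 + 12.8424*w^4 + 11.192*w^3 - 30.443*w^2 - 25.6989*w + 12.7746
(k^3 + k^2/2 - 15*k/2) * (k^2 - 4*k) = k^5 - 7*k^4/2 - 19*k^3/2 + 30*k^2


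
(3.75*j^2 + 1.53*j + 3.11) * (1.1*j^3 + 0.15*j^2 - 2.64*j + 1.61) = 4.125*j^5 + 2.2455*j^4 - 6.2495*j^3 + 2.4648*j^2 - 5.7471*j + 5.0071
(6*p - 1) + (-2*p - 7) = 4*p - 8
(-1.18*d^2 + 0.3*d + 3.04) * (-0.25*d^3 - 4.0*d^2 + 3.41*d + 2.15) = 0.295*d^5 + 4.645*d^4 - 5.9838*d^3 - 13.674*d^2 + 11.0114*d + 6.536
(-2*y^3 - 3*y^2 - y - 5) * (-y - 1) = 2*y^4 + 5*y^3 + 4*y^2 + 6*y + 5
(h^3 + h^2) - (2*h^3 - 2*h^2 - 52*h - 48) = -h^3 + 3*h^2 + 52*h + 48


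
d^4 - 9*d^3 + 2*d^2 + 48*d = d*(d - 8)*(d - 3)*(d + 2)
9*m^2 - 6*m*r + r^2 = (-3*m + r)^2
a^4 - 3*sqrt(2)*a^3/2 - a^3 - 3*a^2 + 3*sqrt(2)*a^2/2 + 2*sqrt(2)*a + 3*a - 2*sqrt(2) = (a - 1)*(a - 2*sqrt(2))*(a - sqrt(2)/2)*(a + sqrt(2))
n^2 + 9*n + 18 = (n + 3)*(n + 6)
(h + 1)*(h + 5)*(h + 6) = h^3 + 12*h^2 + 41*h + 30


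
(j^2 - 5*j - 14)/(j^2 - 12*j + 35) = (j + 2)/(j - 5)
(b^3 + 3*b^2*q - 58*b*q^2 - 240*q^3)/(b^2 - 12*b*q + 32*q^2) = (-b^2 - 11*b*q - 30*q^2)/(-b + 4*q)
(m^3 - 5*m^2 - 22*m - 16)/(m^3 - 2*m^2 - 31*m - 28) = (m^2 - 6*m - 16)/(m^2 - 3*m - 28)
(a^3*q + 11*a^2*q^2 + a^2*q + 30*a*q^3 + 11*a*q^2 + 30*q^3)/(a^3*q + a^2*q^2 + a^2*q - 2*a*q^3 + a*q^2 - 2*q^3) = (-a^2 - 11*a*q - 30*q^2)/(-a^2 - a*q + 2*q^2)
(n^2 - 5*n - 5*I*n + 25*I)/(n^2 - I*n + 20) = (n - 5)/(n + 4*I)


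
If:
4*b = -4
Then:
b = -1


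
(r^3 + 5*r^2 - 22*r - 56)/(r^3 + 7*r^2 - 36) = (r^3 + 5*r^2 - 22*r - 56)/(r^3 + 7*r^2 - 36)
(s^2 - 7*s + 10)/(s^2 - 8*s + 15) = (s - 2)/(s - 3)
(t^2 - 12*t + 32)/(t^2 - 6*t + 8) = (t - 8)/(t - 2)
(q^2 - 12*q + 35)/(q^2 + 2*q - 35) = (q - 7)/(q + 7)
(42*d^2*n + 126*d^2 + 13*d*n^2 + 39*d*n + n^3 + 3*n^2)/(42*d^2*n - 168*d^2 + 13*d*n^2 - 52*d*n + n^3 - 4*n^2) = (n + 3)/(n - 4)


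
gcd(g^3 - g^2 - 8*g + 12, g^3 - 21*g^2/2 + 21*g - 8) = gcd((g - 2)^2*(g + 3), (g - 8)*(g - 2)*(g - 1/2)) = g - 2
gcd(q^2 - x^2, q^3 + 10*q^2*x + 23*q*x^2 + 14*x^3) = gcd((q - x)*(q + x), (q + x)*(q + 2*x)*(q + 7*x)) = q + x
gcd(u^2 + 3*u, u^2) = u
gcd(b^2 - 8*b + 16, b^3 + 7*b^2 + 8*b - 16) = 1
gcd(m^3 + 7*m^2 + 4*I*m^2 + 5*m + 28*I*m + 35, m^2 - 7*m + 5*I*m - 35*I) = m + 5*I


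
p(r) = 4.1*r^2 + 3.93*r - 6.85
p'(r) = 8.2*r + 3.93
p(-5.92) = 113.57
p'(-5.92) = -44.61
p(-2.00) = 1.69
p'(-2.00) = -12.47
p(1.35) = 5.93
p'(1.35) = 15.00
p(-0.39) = -7.76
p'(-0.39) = 0.73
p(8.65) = 333.92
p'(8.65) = 74.86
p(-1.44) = -4.01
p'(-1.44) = -7.88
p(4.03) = 75.58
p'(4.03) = 36.98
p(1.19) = 3.63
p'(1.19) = 13.69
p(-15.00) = 856.70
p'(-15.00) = -119.07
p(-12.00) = 536.39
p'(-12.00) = -94.47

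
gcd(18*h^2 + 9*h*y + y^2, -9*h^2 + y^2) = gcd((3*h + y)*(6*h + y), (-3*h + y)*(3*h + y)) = 3*h + y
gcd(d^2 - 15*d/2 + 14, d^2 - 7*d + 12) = d - 4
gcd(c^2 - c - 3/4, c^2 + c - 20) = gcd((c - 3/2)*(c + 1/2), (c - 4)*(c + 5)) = 1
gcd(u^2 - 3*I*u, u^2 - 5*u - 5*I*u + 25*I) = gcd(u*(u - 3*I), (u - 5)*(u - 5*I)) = 1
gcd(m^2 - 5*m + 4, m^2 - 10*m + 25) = 1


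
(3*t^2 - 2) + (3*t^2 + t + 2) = 6*t^2 + t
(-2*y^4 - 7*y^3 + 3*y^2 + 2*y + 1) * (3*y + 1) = -6*y^5 - 23*y^4 + 2*y^3 + 9*y^2 + 5*y + 1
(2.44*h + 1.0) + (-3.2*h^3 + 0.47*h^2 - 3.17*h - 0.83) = -3.2*h^3 + 0.47*h^2 - 0.73*h + 0.17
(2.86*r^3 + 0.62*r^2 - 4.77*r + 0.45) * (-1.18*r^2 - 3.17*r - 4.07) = -3.3748*r^5 - 9.7978*r^4 - 7.977*r^3 + 12.0665*r^2 + 17.9874*r - 1.8315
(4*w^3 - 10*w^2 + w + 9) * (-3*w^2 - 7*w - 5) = -12*w^5 + 2*w^4 + 47*w^3 + 16*w^2 - 68*w - 45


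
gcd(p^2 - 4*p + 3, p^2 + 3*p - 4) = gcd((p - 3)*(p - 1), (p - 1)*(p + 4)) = p - 1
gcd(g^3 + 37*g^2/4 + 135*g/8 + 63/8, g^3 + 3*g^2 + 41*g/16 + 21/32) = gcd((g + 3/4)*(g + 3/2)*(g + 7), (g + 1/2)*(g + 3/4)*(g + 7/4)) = g + 3/4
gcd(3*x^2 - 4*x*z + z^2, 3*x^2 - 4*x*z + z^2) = 3*x^2 - 4*x*z + z^2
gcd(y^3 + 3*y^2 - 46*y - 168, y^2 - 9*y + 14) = y - 7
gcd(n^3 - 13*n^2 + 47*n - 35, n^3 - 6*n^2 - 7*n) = n - 7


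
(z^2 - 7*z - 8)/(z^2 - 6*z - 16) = (z + 1)/(z + 2)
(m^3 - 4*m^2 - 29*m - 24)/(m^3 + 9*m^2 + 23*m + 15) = (m - 8)/(m + 5)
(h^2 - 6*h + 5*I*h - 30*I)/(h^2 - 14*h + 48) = (h + 5*I)/(h - 8)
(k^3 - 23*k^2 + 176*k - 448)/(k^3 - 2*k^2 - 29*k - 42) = (k^2 - 16*k + 64)/(k^2 + 5*k + 6)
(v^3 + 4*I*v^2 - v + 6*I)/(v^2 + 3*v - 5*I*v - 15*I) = (v^3 + 4*I*v^2 - v + 6*I)/(v^2 + v*(3 - 5*I) - 15*I)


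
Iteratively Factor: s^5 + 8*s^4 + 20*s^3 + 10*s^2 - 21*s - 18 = (s + 1)*(s^4 + 7*s^3 + 13*s^2 - 3*s - 18) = (s + 1)*(s + 3)*(s^3 + 4*s^2 + s - 6) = (s + 1)*(s + 2)*(s + 3)*(s^2 + 2*s - 3) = (s - 1)*(s + 1)*(s + 2)*(s + 3)*(s + 3)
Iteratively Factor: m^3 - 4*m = (m + 2)*(m^2 - 2*m) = (m - 2)*(m + 2)*(m)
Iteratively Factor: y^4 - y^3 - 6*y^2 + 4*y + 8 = (y + 2)*(y^3 - 3*y^2 + 4) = (y - 2)*(y + 2)*(y^2 - y - 2) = (y - 2)^2*(y + 2)*(y + 1)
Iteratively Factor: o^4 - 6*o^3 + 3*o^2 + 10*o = (o - 5)*(o^3 - o^2 - 2*o) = (o - 5)*(o - 2)*(o^2 + o) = (o - 5)*(o - 2)*(o + 1)*(o)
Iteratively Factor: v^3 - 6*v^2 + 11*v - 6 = (v - 3)*(v^2 - 3*v + 2) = (v - 3)*(v - 1)*(v - 2)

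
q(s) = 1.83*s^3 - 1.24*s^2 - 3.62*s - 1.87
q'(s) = 5.49*s^2 - 2.48*s - 3.62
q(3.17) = 32.49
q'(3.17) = 43.69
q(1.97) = 0.18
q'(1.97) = 12.80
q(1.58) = -3.47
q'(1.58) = 6.17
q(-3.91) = -116.06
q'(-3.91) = 90.01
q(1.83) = -1.43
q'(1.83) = 10.23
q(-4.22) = -146.20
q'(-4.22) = 104.61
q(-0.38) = -0.77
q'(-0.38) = -1.88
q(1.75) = -2.19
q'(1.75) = 8.85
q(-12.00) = -3299.23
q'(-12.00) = 816.70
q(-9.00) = -1403.80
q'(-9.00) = 463.39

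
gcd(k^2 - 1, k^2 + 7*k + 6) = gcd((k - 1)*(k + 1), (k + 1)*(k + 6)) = k + 1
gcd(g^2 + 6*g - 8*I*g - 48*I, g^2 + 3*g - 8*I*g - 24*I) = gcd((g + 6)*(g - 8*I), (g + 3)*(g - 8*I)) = g - 8*I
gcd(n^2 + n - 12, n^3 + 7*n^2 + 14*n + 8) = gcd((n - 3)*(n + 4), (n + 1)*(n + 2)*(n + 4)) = n + 4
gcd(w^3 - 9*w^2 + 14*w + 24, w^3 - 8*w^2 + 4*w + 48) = w^2 - 10*w + 24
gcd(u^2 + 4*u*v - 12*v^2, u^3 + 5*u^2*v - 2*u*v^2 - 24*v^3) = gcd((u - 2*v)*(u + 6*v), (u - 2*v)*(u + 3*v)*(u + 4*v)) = u - 2*v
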